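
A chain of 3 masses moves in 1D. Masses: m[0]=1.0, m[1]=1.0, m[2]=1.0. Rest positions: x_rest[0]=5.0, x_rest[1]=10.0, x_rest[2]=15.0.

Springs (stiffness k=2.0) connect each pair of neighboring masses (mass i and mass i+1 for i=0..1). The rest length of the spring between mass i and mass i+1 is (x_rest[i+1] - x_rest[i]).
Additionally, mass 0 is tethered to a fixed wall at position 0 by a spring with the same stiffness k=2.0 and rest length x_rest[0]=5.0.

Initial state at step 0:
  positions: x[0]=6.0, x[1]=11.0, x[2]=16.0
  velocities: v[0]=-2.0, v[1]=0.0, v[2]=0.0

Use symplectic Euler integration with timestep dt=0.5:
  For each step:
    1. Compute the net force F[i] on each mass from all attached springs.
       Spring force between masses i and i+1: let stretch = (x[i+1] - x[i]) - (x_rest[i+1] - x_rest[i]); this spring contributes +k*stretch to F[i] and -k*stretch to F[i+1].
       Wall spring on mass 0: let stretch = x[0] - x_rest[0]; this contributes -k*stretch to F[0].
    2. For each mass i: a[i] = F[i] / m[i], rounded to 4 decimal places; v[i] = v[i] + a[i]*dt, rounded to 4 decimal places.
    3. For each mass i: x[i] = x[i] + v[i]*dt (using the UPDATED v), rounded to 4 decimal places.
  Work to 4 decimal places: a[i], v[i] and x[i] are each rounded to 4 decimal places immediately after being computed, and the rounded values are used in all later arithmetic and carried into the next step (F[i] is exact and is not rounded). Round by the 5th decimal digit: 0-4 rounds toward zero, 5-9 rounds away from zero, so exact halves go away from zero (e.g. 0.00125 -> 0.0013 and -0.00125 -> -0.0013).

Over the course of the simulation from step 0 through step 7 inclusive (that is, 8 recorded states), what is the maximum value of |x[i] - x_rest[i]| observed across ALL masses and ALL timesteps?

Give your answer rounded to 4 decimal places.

Answer: 2.2499

Derivation:
Step 0: x=[6.0000 11.0000 16.0000] v=[-2.0000 0.0000 0.0000]
Step 1: x=[4.5000 11.0000 16.0000] v=[-3.0000 0.0000 0.0000]
Step 2: x=[4.0000 10.2500 16.0000] v=[-1.0000 -1.5000 0.0000]
Step 3: x=[4.6250 9.2500 15.6250] v=[1.2500 -2.0000 -0.7500]
Step 4: x=[5.2500 9.1250 14.5625] v=[1.2500 -0.2500 -2.1250]
Step 5: x=[5.1875 9.7813 13.2813] v=[-0.1250 1.3125 -2.5625]
Step 6: x=[4.8282 9.8907 12.7501] v=[-0.7187 0.2187 -1.0625]
Step 7: x=[4.5860 8.8985 13.2892] v=[-0.4844 -1.9844 1.0781]
Max displacement = 2.2499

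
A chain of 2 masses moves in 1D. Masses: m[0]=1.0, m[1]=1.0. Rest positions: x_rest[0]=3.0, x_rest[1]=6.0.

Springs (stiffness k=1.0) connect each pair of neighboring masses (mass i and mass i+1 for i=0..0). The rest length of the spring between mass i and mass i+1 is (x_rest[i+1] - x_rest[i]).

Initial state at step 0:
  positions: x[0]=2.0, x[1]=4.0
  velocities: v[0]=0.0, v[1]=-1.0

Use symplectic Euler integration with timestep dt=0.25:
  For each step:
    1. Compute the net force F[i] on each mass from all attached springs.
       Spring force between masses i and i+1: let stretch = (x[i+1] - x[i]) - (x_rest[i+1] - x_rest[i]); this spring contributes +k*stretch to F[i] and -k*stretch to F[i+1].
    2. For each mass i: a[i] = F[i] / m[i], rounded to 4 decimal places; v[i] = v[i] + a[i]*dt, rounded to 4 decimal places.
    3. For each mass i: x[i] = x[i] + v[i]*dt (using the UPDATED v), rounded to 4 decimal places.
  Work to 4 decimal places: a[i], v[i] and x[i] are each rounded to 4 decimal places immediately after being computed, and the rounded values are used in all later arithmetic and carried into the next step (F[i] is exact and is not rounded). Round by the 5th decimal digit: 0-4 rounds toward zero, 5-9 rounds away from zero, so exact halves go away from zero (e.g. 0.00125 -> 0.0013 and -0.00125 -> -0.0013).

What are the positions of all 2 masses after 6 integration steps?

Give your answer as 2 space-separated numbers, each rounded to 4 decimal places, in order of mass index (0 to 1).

Step 0: x=[2.0000 4.0000] v=[0.0000 -1.0000]
Step 1: x=[1.9375 3.8125] v=[-0.2500 -0.7500]
Step 2: x=[1.8047 3.6953] v=[-0.5313 -0.4688]
Step 3: x=[1.6025 3.6474] v=[-0.8087 -0.1915]
Step 4: x=[1.3406 3.6592] v=[-1.0475 0.0473]
Step 5: x=[1.0361 3.7136] v=[-1.2179 0.2177]
Step 6: x=[0.7115 3.7882] v=[-1.2985 0.2983]

Answer: 0.7115 3.7882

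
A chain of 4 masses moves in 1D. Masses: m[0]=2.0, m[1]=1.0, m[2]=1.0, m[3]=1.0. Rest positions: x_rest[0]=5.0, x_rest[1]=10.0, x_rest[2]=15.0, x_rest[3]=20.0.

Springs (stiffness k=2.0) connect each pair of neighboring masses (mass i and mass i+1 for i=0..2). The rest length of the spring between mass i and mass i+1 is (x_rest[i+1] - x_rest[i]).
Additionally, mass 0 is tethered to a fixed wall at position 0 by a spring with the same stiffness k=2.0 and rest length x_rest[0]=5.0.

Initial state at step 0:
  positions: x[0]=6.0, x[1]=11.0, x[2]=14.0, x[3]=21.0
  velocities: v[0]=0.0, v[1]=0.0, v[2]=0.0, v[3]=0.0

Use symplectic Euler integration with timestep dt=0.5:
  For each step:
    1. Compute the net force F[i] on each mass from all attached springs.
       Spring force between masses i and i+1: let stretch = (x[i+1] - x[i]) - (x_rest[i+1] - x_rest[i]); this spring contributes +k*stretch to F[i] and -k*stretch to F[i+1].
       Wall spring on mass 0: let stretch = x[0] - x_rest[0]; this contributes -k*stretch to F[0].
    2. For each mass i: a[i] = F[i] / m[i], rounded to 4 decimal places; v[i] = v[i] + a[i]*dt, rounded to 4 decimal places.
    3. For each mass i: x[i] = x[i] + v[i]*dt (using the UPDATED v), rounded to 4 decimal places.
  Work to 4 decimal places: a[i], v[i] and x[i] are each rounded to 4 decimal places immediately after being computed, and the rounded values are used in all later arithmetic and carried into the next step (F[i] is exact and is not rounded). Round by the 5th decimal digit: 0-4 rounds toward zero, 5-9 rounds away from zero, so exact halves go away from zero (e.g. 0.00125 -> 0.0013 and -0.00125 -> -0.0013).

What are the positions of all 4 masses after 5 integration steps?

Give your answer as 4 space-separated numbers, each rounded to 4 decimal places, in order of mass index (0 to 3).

Step 0: x=[6.0000 11.0000 14.0000 21.0000] v=[0.0000 0.0000 0.0000 0.0000]
Step 1: x=[5.7500 10.0000 16.0000 20.0000] v=[-0.5000 -2.0000 4.0000 -2.0000]
Step 2: x=[5.1250 9.8750 17.0000 19.5000] v=[-1.2500 -0.2500 2.0000 -1.0000]
Step 3: x=[4.4063 10.9375 15.6875 20.2500] v=[-1.4375 2.1250 -2.6250 1.5000]
Step 4: x=[4.2188 11.1094 14.2813 21.2188] v=[-0.3751 0.3438 -2.8125 1.9375]
Step 5: x=[4.6992 9.4220 14.7579 21.2188] v=[0.9608 -3.3749 0.9531 0.0000]

Answer: 4.6992 9.4220 14.7579 21.2188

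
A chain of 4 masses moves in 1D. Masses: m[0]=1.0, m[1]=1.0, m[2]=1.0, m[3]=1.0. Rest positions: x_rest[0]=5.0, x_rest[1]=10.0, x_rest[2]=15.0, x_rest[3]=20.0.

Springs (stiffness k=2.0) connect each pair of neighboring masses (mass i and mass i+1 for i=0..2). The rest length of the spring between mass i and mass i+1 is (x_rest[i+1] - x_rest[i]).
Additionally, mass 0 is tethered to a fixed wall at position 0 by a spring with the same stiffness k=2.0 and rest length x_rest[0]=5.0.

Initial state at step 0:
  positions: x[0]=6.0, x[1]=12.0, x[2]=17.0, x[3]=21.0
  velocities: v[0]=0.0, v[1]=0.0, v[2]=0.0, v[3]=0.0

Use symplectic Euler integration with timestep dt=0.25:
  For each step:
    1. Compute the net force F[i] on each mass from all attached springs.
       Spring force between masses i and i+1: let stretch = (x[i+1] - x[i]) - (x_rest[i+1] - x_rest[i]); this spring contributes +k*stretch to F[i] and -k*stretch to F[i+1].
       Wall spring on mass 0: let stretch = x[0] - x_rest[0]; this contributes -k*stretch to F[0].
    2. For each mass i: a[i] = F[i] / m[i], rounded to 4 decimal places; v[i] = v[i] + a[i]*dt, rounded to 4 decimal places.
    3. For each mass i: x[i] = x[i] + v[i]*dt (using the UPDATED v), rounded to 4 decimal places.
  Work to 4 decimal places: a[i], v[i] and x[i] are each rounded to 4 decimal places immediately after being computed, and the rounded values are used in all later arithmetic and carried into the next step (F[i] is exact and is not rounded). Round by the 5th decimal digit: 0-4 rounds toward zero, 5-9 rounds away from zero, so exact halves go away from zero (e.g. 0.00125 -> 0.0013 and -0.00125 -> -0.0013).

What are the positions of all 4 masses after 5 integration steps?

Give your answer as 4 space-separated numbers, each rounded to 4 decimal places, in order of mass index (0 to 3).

Answer: 5.6023 10.6174 15.9728 21.9810

Derivation:
Step 0: x=[6.0000 12.0000 17.0000 21.0000] v=[0.0000 0.0000 0.0000 0.0000]
Step 1: x=[6.0000 11.8750 16.8750 21.1250] v=[0.0000 -0.5000 -0.5000 0.5000]
Step 2: x=[5.9844 11.6406 16.6563 21.3438] v=[-0.0625 -0.9375 -0.8750 0.8750]
Step 3: x=[5.9278 11.3262 16.3965 21.6016] v=[-0.2266 -1.2578 -1.0391 1.0313]
Step 4: x=[5.8050 10.9707 16.1536 21.8338] v=[-0.4913 -1.4219 -0.9717 0.9288]
Step 5: x=[5.6023 10.6174 15.9728 21.9810] v=[-0.8110 -1.4133 -0.7231 0.5887]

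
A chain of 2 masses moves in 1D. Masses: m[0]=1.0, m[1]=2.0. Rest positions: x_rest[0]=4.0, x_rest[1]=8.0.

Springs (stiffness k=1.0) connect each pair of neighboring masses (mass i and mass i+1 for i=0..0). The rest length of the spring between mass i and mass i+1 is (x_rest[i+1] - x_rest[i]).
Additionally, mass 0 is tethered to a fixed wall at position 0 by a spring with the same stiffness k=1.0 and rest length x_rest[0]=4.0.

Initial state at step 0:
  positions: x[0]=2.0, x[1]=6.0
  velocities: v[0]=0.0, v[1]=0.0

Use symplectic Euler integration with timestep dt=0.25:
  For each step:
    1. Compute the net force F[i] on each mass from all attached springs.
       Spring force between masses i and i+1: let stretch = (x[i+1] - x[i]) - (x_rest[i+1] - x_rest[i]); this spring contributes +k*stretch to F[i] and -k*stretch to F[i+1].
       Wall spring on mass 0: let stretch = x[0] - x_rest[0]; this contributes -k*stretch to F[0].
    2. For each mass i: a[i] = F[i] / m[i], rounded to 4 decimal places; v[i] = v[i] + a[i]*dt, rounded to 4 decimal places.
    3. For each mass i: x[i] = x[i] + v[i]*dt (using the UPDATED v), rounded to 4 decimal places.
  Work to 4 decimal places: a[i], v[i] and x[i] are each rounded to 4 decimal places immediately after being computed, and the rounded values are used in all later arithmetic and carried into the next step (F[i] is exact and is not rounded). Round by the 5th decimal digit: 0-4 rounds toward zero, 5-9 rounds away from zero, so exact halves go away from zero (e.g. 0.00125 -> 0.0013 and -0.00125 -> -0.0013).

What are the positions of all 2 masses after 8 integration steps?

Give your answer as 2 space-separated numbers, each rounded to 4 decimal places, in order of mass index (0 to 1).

Answer: 4.0914 6.5785

Derivation:
Step 0: x=[2.0000 6.0000] v=[0.0000 0.0000]
Step 1: x=[2.1250 6.0000] v=[0.5000 0.0000]
Step 2: x=[2.3594 6.0039] v=[0.9375 0.0156]
Step 3: x=[2.6741 6.0189] v=[1.2588 0.0601]
Step 4: x=[3.0307 6.0544] v=[1.4265 0.1420]
Step 5: x=[3.3869 6.1204] v=[1.4248 0.2641]
Step 6: x=[3.7023 6.2260] v=[1.2615 0.4224]
Step 7: x=[3.9440 6.3778] v=[0.9669 0.6070]
Step 8: x=[4.0914 6.5785] v=[0.5894 0.8028]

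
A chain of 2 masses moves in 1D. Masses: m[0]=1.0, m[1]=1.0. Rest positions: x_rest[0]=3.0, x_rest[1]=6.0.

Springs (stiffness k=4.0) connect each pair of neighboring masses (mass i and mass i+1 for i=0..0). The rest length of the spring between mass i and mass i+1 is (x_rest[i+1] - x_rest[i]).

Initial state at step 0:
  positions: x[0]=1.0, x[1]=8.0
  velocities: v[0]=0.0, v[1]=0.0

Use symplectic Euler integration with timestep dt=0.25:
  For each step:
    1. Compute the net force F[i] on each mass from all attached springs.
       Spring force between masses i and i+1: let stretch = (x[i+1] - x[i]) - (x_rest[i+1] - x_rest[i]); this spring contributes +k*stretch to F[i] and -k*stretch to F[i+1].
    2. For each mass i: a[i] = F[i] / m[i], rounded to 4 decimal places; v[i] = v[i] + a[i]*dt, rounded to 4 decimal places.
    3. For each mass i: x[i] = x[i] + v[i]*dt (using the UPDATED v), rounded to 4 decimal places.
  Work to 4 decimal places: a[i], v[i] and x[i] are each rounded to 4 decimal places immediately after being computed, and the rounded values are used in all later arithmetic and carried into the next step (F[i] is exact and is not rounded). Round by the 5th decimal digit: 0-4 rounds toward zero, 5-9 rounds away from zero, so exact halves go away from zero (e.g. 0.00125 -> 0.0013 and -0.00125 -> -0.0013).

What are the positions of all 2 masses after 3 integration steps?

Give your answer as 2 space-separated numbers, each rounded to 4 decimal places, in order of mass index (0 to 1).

Step 0: x=[1.0000 8.0000] v=[0.0000 0.0000]
Step 1: x=[2.0000 7.0000] v=[4.0000 -4.0000]
Step 2: x=[3.5000 5.5000] v=[6.0000 -6.0000]
Step 3: x=[4.7500 4.2500] v=[5.0000 -5.0000]

Answer: 4.7500 4.2500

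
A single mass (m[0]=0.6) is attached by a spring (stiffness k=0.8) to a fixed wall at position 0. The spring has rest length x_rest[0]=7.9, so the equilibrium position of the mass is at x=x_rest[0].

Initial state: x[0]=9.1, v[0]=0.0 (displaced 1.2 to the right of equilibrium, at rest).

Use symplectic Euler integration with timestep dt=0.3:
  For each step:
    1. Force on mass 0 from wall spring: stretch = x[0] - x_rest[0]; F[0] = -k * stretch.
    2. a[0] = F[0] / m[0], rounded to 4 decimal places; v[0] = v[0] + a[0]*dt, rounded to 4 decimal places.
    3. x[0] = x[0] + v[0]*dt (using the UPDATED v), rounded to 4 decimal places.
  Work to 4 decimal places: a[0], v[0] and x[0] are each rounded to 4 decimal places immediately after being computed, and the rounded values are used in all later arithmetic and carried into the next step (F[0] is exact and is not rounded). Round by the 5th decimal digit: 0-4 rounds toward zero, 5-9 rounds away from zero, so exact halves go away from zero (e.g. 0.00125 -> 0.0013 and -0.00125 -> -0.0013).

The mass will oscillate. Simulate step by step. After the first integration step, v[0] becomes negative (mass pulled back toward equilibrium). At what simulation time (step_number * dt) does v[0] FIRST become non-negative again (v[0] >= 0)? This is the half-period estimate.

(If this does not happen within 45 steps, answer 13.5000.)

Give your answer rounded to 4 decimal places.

Answer: 3.0000

Derivation:
Step 0: x=[9.1000] v=[0.0000]
Step 1: x=[8.9560] v=[-0.4800]
Step 2: x=[8.6853] v=[-0.9024]
Step 3: x=[8.3204] v=[-1.2165]
Step 4: x=[7.9050] v=[-1.3847]
Step 5: x=[7.4890] v=[-1.3867]
Step 6: x=[7.1223] v=[-1.2223]
Step 7: x=[6.8489] v=[-0.9112]
Step 8: x=[6.7017] v=[-0.4908]
Step 9: x=[6.6983] v=[-0.0115]
Step 10: x=[6.8391] v=[0.4692]
First v>=0 after going negative at step 10, time=3.0000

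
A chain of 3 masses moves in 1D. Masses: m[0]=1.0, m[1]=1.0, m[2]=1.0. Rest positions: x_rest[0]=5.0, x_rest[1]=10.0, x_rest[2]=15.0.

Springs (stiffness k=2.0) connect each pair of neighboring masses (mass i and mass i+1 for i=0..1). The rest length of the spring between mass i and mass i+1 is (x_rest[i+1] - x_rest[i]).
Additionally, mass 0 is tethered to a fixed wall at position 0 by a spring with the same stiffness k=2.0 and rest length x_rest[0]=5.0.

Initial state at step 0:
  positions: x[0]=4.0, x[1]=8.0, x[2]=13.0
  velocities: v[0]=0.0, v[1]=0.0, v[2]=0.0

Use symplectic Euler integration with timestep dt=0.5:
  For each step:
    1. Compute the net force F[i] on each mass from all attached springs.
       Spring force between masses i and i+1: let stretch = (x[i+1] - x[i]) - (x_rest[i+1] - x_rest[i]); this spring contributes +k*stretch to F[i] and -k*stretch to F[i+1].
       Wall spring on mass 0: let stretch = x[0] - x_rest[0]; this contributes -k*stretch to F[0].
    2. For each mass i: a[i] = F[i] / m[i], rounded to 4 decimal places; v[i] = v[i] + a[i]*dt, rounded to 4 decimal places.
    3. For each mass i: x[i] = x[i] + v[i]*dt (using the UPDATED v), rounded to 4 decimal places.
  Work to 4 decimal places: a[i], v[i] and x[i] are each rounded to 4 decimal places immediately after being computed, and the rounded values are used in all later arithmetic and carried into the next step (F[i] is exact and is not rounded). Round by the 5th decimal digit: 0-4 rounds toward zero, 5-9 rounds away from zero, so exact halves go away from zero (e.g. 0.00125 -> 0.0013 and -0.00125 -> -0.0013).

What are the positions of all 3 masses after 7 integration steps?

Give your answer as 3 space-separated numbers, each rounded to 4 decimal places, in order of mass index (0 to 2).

Answer: 5.4610 11.3438 16.6564

Derivation:
Step 0: x=[4.0000 8.0000 13.0000] v=[0.0000 0.0000 0.0000]
Step 1: x=[4.0000 8.5000 13.0000] v=[0.0000 1.0000 0.0000]
Step 2: x=[4.2500 9.0000 13.2500] v=[0.5000 1.0000 0.5000]
Step 3: x=[4.7500 9.2500 13.8750] v=[1.0000 0.5000 1.2500]
Step 4: x=[5.1250 9.5625 14.6875] v=[0.7500 0.6250 1.6250]
Step 5: x=[5.1563 10.2188 15.4375] v=[0.0625 1.3125 1.5000]
Step 6: x=[5.1407 10.9532 16.0782] v=[-0.0313 1.4687 1.2813]
Step 7: x=[5.4610 11.3438 16.6564] v=[0.6405 0.7812 1.1563]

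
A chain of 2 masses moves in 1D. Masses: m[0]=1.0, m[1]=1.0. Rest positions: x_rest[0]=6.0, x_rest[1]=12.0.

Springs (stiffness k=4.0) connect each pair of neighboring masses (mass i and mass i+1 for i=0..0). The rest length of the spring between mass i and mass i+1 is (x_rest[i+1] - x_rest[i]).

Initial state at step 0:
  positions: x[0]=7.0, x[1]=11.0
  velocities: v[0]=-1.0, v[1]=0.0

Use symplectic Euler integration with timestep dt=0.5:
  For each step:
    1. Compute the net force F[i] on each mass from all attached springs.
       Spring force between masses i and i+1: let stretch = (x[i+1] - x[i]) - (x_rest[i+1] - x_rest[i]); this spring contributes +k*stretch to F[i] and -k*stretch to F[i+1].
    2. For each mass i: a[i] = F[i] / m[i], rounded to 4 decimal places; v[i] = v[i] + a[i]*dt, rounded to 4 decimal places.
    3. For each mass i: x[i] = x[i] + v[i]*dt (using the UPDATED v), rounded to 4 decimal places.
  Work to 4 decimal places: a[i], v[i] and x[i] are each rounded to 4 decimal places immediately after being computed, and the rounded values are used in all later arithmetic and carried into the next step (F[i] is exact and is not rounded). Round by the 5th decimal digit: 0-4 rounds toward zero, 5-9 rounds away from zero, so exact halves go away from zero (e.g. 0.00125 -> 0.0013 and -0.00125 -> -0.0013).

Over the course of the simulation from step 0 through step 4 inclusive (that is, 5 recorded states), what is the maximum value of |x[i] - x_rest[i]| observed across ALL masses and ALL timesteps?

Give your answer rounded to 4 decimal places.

Answer: 2.0000

Derivation:
Step 0: x=[7.0000 11.0000] v=[-1.0000 0.0000]
Step 1: x=[4.5000 13.0000] v=[-5.0000 4.0000]
Step 2: x=[4.5000 12.5000] v=[0.0000 -1.0000]
Step 3: x=[6.5000 10.0000] v=[4.0000 -5.0000]
Step 4: x=[6.0000 10.0000] v=[-1.0000 0.0000]
Max displacement = 2.0000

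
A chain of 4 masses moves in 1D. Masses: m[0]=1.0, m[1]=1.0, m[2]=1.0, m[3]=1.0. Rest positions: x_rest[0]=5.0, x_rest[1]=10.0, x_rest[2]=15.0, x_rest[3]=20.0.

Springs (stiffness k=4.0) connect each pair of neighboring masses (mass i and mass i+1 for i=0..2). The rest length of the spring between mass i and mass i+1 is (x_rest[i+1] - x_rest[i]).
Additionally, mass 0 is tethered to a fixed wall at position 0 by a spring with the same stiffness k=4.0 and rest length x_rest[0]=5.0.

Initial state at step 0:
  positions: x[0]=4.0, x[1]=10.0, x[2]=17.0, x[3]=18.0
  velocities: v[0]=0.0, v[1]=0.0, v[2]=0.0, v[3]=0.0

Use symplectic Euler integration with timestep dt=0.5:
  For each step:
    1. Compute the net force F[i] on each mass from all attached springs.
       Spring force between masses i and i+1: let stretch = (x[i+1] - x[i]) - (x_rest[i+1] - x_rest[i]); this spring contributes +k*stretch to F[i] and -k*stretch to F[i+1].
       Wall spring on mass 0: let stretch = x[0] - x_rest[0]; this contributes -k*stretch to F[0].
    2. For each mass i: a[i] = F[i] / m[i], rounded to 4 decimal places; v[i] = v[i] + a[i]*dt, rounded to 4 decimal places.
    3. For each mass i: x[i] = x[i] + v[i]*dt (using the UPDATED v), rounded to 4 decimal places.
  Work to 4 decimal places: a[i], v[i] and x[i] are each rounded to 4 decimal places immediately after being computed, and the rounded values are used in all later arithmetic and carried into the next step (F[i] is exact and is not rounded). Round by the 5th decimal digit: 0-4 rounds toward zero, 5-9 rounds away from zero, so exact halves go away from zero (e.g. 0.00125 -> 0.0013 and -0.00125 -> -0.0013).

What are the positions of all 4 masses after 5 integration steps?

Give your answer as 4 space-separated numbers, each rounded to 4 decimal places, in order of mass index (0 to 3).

Step 0: x=[4.0000 10.0000 17.0000 18.0000] v=[0.0000 0.0000 0.0000 0.0000]
Step 1: x=[6.0000 11.0000 11.0000 22.0000] v=[4.0000 2.0000 -12.0000 8.0000]
Step 2: x=[7.0000 7.0000 16.0000 20.0000] v=[2.0000 -8.0000 10.0000 -4.0000]
Step 3: x=[1.0000 12.0000 16.0000 19.0000] v=[-12.0000 10.0000 0.0000 -2.0000]
Step 4: x=[5.0000 10.0000 15.0000 20.0000] v=[8.0000 -4.0000 -2.0000 2.0000]
Step 5: x=[9.0000 8.0000 14.0000 21.0000] v=[8.0000 -4.0000 -2.0000 2.0000]

Answer: 9.0000 8.0000 14.0000 21.0000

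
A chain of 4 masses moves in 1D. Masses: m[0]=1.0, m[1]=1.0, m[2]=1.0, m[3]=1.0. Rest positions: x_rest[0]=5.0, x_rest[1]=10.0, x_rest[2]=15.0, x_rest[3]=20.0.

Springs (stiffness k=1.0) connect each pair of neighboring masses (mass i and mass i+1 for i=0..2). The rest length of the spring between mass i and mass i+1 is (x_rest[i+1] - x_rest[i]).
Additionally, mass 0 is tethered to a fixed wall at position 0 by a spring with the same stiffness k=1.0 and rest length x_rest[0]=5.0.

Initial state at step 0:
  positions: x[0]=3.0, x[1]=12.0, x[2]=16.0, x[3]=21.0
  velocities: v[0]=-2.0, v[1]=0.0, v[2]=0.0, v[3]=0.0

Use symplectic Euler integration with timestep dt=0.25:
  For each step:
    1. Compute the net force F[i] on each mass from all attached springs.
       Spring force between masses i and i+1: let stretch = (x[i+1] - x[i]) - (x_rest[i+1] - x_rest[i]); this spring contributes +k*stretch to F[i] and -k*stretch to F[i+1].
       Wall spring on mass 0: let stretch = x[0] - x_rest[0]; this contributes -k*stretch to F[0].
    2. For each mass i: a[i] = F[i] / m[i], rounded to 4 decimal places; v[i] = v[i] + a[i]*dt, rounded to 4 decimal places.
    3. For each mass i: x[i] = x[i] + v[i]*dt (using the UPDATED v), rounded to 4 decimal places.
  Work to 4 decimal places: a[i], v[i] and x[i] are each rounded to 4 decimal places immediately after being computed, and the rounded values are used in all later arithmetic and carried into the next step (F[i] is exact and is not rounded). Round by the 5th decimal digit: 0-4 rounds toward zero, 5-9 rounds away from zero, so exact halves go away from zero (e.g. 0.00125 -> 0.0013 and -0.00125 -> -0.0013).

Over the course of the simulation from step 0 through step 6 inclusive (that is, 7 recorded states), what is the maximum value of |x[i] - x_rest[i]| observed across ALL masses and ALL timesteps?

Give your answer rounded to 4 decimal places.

Answer: 2.1250

Derivation:
Step 0: x=[3.0000 12.0000 16.0000 21.0000] v=[-2.0000 0.0000 0.0000 0.0000]
Step 1: x=[2.8750 11.6875 16.0625 21.0000] v=[-0.5000 -1.2500 0.2500 0.0000]
Step 2: x=[3.1211 11.0977 16.1602 21.0039] v=[0.9844 -2.3594 0.3906 0.0156]
Step 3: x=[3.6707 10.3257 16.2442 21.0176] v=[2.1983 -3.0879 0.3359 0.0547]
Step 4: x=[4.4068 9.5077 16.2566 21.0455] v=[2.9444 -3.2720 0.0496 0.1114]
Step 5: x=[5.1863 8.7927 16.1465 21.0866] v=[3.1179 -2.8600 -0.4404 0.1642]
Step 6: x=[5.8670 8.3119 15.8856 21.1314] v=[2.7229 -1.9232 -1.0438 0.1792]
Max displacement = 2.1250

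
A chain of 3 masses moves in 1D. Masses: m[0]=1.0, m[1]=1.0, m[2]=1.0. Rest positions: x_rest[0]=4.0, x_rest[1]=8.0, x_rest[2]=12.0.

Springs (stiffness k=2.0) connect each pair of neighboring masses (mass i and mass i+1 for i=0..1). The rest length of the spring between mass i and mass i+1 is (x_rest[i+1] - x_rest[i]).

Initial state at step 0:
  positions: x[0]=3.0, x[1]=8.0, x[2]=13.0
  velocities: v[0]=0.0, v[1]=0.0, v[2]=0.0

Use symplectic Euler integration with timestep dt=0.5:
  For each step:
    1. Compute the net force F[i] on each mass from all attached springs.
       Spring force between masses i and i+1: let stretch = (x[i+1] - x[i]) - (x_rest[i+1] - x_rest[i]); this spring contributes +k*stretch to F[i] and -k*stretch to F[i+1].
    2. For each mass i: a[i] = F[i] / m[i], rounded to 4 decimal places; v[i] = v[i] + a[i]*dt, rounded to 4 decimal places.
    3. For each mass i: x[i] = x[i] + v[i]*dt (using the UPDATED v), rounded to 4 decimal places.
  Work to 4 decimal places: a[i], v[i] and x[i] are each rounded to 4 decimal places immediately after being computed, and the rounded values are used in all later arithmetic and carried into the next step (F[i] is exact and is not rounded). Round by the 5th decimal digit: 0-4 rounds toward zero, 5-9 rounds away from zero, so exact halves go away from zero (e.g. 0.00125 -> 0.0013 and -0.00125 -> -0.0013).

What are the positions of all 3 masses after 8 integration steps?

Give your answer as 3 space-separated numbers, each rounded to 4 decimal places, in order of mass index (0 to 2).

Step 0: x=[3.0000 8.0000 13.0000] v=[0.0000 0.0000 0.0000]
Step 1: x=[3.5000 8.0000 12.5000] v=[1.0000 0.0000 -1.0000]
Step 2: x=[4.2500 8.0000 11.7500] v=[1.5000 0.0000 -1.5000]
Step 3: x=[4.8750 8.0000 11.1250] v=[1.2500 0.0000 -1.2500]
Step 4: x=[5.0625 8.0000 10.9375] v=[0.3750 0.0000 -0.3750]
Step 5: x=[4.7188 8.0000 11.2813] v=[-0.6875 0.0000 0.6875]
Step 6: x=[4.0157 8.0001 11.9844] v=[-1.4063 0.0001 1.4062]
Step 7: x=[3.3048 8.0001 12.6954] v=[-1.4219 0.0000 1.4219]
Step 8: x=[2.9415 8.0001 13.0587] v=[-0.7266 0.0000 0.7266]

Answer: 2.9415 8.0001 13.0587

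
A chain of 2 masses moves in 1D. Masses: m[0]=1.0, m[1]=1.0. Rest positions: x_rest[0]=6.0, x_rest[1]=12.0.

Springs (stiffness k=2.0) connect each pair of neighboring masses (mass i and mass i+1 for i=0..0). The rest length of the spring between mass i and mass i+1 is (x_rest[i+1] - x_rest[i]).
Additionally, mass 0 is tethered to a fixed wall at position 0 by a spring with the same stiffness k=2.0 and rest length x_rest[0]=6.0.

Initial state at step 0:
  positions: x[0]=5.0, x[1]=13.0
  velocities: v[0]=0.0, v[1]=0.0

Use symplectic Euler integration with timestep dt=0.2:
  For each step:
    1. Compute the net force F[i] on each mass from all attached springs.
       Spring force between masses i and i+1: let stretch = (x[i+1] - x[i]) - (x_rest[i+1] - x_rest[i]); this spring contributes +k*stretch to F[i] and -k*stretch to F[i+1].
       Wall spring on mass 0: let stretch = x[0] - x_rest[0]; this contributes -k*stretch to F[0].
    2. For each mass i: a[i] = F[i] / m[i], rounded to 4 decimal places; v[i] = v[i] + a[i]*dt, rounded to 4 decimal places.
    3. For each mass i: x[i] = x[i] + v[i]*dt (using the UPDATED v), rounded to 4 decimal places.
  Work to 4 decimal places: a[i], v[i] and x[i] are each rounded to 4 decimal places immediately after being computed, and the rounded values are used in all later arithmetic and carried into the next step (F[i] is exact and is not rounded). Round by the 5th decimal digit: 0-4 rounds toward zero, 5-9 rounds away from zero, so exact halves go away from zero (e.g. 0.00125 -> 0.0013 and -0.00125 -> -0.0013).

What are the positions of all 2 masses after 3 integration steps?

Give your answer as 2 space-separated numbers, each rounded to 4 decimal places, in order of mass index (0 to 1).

Step 0: x=[5.0000 13.0000] v=[0.0000 0.0000]
Step 1: x=[5.2400 12.8400] v=[1.2000 -0.8000]
Step 2: x=[5.6688 12.5520] v=[2.1440 -1.4400]
Step 3: x=[6.1948 12.1933] v=[2.6298 -1.7933]

Answer: 6.1948 12.1933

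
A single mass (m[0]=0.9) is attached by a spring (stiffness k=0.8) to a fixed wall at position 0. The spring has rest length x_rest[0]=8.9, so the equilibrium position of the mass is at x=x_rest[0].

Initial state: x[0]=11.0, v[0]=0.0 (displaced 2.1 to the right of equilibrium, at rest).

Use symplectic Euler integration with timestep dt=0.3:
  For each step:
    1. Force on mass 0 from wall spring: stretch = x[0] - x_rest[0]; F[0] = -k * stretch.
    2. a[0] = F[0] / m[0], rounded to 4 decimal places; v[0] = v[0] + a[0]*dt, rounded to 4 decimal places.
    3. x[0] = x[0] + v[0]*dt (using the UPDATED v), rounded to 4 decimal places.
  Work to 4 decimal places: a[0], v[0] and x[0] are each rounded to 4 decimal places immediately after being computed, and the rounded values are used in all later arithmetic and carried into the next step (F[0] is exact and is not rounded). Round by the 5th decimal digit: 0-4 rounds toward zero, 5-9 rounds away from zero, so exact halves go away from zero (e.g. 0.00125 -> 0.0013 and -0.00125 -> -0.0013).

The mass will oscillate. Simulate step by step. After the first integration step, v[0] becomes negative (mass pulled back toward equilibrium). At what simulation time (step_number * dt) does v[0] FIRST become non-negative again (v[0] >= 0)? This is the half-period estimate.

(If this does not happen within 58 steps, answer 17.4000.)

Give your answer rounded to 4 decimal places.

Step 0: x=[11.0000] v=[0.0000]
Step 1: x=[10.8320] v=[-0.5600]
Step 2: x=[10.5094] v=[-1.0752]
Step 3: x=[10.0581] v=[-1.5044]
Step 4: x=[9.5141] v=[-1.8132]
Step 5: x=[8.9210] v=[-1.9770]
Step 6: x=[8.3262] v=[-1.9826]
Step 7: x=[7.7773] v=[-1.8296]
Step 8: x=[7.3182] v=[-1.5302]
Step 9: x=[6.9857] v=[-1.1084]
Step 10: x=[6.8063] v=[-0.5979]
Step 11: x=[6.7944] v=[-0.0396]
Step 12: x=[6.9510] v=[0.5219]
First v>=0 after going negative at step 12, time=3.6000

Answer: 3.6000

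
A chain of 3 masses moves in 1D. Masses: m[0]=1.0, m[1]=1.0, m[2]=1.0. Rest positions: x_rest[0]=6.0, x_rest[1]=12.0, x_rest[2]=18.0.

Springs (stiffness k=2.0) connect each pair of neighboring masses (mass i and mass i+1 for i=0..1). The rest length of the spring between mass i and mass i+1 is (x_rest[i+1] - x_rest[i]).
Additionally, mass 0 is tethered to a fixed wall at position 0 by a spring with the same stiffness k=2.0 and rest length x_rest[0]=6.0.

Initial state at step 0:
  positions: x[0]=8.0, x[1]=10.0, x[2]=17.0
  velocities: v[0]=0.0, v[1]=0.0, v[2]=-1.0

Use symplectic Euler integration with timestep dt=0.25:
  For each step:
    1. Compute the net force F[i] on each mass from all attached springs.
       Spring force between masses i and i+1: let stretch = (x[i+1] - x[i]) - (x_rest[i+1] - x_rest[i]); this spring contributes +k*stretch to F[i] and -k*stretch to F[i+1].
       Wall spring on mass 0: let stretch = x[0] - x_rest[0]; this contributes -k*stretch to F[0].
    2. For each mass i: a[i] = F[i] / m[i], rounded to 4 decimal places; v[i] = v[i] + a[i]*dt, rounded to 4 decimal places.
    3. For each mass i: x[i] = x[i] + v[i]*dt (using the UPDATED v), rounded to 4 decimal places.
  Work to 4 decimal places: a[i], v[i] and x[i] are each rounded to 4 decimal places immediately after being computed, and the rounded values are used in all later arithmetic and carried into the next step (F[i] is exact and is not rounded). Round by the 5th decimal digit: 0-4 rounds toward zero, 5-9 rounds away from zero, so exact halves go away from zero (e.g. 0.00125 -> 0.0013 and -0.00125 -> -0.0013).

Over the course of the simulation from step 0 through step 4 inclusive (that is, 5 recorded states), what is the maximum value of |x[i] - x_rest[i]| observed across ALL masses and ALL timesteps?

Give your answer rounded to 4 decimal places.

Step 0: x=[8.0000 10.0000 17.0000] v=[0.0000 0.0000 -1.0000]
Step 1: x=[7.2500 10.6250 16.6250] v=[-3.0000 2.5000 -1.5000]
Step 2: x=[6.0156 11.5781 16.2500] v=[-4.9375 3.8125 -1.5000]
Step 3: x=[4.7246 12.4199 16.0410] v=[-5.1641 3.3672 -0.8360]
Step 4: x=[3.8049 12.7524 16.1294] v=[-3.6788 1.3301 0.3535]
Max displacement = 2.1951

Answer: 2.1951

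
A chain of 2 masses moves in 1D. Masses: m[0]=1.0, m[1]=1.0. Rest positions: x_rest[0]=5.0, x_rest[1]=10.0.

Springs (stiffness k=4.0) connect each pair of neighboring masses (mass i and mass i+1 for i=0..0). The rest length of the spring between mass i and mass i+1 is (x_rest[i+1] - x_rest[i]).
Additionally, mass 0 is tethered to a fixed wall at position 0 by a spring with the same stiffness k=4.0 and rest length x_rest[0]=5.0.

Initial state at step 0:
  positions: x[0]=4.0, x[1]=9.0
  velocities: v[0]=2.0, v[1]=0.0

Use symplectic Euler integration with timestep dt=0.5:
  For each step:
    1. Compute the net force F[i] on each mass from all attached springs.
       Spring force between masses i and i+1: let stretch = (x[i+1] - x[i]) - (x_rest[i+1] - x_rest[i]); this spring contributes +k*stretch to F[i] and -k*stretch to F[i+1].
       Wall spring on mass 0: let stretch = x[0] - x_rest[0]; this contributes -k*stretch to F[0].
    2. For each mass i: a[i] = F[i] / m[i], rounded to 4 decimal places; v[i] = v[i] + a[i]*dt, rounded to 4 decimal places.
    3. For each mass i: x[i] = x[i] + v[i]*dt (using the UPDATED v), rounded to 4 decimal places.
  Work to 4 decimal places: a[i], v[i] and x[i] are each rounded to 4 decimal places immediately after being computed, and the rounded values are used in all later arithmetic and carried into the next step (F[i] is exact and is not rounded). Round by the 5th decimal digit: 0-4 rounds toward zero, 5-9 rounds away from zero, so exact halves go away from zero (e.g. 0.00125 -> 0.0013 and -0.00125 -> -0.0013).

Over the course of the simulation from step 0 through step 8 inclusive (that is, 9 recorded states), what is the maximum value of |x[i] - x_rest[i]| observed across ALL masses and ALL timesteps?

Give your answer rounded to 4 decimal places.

Step 0: x=[4.0000 9.0000] v=[2.0000 0.0000]
Step 1: x=[6.0000 9.0000] v=[4.0000 0.0000]
Step 2: x=[5.0000 11.0000] v=[-2.0000 4.0000]
Step 3: x=[5.0000 12.0000] v=[0.0000 2.0000]
Step 4: x=[7.0000 11.0000] v=[4.0000 -2.0000]
Step 5: x=[6.0000 11.0000] v=[-2.0000 0.0000]
Step 6: x=[4.0000 11.0000] v=[-4.0000 0.0000]
Step 7: x=[5.0000 9.0000] v=[2.0000 -4.0000]
Step 8: x=[5.0000 8.0000] v=[0.0000 -2.0000]
Max displacement = 2.0000

Answer: 2.0000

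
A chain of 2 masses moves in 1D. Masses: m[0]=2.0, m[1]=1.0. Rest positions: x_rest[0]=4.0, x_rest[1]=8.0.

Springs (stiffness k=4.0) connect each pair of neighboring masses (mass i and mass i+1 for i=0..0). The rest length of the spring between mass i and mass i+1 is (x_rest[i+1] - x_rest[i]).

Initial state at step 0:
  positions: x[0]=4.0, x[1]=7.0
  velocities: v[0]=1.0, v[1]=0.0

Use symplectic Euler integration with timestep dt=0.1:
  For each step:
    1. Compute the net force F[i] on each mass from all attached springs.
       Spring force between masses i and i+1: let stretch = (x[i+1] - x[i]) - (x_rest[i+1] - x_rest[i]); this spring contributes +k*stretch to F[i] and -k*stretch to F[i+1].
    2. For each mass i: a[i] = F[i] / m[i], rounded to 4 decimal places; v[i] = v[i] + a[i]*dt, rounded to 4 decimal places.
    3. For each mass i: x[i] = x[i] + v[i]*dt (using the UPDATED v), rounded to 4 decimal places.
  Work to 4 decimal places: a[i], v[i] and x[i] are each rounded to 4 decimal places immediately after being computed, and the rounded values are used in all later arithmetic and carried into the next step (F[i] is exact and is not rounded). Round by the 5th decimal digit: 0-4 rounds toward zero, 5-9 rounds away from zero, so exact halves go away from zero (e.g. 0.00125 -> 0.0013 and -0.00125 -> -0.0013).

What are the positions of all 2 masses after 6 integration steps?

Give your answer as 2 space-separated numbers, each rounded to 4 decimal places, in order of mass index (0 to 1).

Step 0: x=[4.0000 7.0000] v=[1.0000 0.0000]
Step 1: x=[4.0800 7.0400] v=[0.8000 0.4000]
Step 2: x=[4.1392 7.1216] v=[0.5920 0.8160]
Step 3: x=[4.1781 7.2439] v=[0.3885 1.2230]
Step 4: x=[4.1983 7.4036] v=[0.2017 1.5967]
Step 5: x=[4.2026 7.5951] v=[0.0428 1.9146]
Step 6: x=[4.1947 7.8109] v=[-0.0787 2.1576]

Answer: 4.1947 7.8109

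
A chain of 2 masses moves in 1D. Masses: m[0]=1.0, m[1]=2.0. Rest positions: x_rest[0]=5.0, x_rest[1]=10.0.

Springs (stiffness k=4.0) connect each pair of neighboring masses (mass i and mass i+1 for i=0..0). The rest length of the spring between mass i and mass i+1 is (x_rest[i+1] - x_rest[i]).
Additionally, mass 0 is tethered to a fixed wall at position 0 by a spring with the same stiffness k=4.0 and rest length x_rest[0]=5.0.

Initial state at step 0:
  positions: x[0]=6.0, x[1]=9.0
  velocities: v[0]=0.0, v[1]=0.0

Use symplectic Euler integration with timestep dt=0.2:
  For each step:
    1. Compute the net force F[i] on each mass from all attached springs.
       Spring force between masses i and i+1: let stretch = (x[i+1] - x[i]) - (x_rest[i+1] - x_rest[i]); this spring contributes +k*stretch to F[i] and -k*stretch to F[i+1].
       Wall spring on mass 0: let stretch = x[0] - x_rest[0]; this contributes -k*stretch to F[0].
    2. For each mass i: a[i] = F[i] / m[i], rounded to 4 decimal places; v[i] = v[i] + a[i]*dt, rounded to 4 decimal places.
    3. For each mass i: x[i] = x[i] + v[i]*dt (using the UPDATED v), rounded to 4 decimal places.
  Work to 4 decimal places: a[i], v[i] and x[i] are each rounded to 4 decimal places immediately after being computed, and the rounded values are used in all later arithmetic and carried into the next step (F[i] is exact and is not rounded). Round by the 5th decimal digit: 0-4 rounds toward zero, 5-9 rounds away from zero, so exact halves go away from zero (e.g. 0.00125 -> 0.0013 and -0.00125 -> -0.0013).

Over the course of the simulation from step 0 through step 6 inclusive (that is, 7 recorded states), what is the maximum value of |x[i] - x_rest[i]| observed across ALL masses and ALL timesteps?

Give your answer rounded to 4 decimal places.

Answer: 1.5565

Derivation:
Step 0: x=[6.0000 9.0000] v=[0.0000 0.0000]
Step 1: x=[5.5200 9.1600] v=[-2.4000 0.8000]
Step 2: x=[4.7392 9.4288] v=[-3.9040 1.3440]
Step 3: x=[3.9505 9.7224] v=[-3.9437 1.4682]
Step 4: x=[3.4532 9.9543] v=[-2.4866 1.1594]
Step 5: x=[3.4435 10.0661] v=[-0.0483 0.5590]
Step 6: x=[3.9425 10.0481] v=[2.4950 -0.0900]
Max displacement = 1.5565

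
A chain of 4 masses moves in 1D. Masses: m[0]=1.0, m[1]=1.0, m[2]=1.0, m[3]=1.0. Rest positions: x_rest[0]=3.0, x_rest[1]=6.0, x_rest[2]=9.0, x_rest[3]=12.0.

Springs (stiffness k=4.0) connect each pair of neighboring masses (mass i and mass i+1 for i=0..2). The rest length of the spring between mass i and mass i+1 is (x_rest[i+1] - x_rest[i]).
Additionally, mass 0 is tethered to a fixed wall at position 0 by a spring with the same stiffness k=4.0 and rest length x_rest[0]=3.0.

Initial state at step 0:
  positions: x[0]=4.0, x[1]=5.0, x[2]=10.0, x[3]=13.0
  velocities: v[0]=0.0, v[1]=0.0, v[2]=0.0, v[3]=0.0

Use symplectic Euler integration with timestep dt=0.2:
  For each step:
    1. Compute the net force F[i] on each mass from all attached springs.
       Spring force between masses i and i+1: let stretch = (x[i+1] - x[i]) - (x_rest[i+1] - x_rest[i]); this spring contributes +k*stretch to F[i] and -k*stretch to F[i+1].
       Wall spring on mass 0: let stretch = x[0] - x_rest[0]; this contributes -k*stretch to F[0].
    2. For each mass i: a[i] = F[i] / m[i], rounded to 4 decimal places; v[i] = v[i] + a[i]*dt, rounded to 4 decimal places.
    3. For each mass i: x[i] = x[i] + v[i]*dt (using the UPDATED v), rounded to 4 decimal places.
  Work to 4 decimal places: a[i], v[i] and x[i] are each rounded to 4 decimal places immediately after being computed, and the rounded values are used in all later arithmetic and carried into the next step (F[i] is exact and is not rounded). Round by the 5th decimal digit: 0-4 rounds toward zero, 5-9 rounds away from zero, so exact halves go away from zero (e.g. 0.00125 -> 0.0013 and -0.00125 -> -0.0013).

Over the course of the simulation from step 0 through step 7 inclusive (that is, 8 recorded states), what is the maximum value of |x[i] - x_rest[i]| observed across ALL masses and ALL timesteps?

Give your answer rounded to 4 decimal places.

Step 0: x=[4.0000 5.0000 10.0000 13.0000] v=[0.0000 0.0000 0.0000 0.0000]
Step 1: x=[3.5200 5.6400 9.6800 13.0000] v=[-2.4000 3.2000 -1.6000 0.0000]
Step 2: x=[2.8160 6.5872 9.2448 12.9488] v=[-3.5200 4.7360 -2.1760 -0.2560]
Step 3: x=[2.2648 7.3562 8.9770 12.7850] v=[-2.7558 3.8451 -1.3389 -0.8192]
Step 4: x=[2.1659 7.5699 9.0592 12.4919] v=[-0.4945 1.0686 0.4109 -1.4656]
Step 5: x=[2.5851 7.1573 9.4523 12.1295] v=[2.0960 -2.0632 1.9656 -1.8118]
Step 6: x=[3.3222 6.3803 9.9066 11.8188] v=[3.6857 -3.8850 2.2714 -1.5536]
Step 7: x=[4.0171 5.6782 10.1026 11.6821] v=[3.4744 -3.5104 0.9801 -0.6834]
Max displacement = 1.5699

Answer: 1.5699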